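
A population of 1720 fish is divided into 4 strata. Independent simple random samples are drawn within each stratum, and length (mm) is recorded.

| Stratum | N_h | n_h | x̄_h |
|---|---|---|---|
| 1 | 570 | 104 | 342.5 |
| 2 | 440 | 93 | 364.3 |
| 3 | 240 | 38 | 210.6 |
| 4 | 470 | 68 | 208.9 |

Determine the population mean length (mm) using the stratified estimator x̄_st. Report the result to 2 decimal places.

N = Σ N_h = 1720. Stratum weights W_h = N_h/N.
x̄_st = (570·342.5 + 440·364.3 + 240·210.6 + 470·208.9) / 1720 = 293.1651

x̄_st ≈ 293.17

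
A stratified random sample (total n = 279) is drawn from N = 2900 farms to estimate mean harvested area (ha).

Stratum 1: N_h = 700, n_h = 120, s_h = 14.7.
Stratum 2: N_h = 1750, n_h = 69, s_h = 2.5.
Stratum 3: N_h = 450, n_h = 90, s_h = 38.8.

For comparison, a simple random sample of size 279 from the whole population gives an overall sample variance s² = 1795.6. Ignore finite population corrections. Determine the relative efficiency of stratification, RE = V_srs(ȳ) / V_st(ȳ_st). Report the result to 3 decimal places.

V̂(ȳ_st) = Σ W_h² s_h²/n_h, with W_h = N_h/N and N = 2900:
  stratum 1: (700/2900)²·14.7²/120 = 0.104919
  stratum 2: (1750/2900)²·2.5²/69 = 0.0329846
  stratum 3: (450/2900)²·38.8²/90 = 0.402763
V_st = 0.540667
V_srs = s²/n = 1795.6/279 = 6.43584
Relative efficiency = V_srs / V_st = 6.43584/0.540667 = 11.9035

RE ≈ 11.904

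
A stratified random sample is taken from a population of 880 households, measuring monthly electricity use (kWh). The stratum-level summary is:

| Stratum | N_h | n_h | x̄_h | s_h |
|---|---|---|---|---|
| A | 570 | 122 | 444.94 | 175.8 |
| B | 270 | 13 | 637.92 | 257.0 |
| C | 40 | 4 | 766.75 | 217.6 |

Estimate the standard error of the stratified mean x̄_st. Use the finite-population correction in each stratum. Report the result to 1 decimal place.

V̂(x̄_st) = Σ W_h² (1 − n_h/N_h) s_h²/n_h, with W_h = N_h/N and N = 880:
  stratum A: (570/880)²·(1 − 122/570)·175.8²/122 = 83.5344
  stratum B: (270/880)²·(1 − 13/270)·257.0²/13 = 455.255
  stratum C: (40/880)²·(1 − 4/40)·217.6²/4 = 22.0118
V̂(x̄_st) = 560.801
SE(x̄_st) = √560.801 = 23.6812

SE(x̄_st) ≈ 23.7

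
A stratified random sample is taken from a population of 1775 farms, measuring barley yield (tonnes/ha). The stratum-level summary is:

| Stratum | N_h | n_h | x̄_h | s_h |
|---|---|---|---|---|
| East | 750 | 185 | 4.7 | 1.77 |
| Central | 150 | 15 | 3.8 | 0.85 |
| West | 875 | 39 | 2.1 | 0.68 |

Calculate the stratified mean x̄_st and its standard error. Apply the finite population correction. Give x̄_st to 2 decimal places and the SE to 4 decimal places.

x̄_st ≈ 3.34, SE ≈ 0.0731

x̄_st = Σ W_h x̄_h = (750·4.7 + 150·3.8 + 875·2.1)/1775 = 3.34225
V̂(x̄_st) = Σ W_h² (1 − n_h/N_h) s_h²/n_h, with W_h = N_h/N and N = 1775:
  stratum East: (750/1775)²·(1 − 185/750)·1.77²/185 = 0.00227765
  stratum Central: (150/1775)²·(1 − 15/150)·0.85²/15 = 0.000309581
  stratum West: (875/1775)²·(1 − 39/875)·0.68²/39 = 0.00275278
V̂(x̄_st) = 0.00534001
SE(x̄_st) = √0.00534001 = 0.0730754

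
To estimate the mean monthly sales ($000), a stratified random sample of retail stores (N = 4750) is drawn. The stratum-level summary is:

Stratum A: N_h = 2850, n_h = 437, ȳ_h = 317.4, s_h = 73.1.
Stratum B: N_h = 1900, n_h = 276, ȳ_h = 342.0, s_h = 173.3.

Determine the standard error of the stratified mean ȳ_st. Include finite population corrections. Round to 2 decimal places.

V̂(ȳ_st) = Σ W_h² (1 − n_h/N_h) s_h²/n_h, with W_h = N_h/N and N = 4750:
  stratum A: (2850/4750)²·(1 − 437/2850)·73.1²/437 = 3.72708
  stratum B: (1900/4750)²·(1 − 276/1900)·173.3²/276 = 14.8813
V̂(ȳ_st) = 18.6084
SE(ȳ_st) = √18.6084 = 4.31374

SE(ȳ_st) ≈ 4.31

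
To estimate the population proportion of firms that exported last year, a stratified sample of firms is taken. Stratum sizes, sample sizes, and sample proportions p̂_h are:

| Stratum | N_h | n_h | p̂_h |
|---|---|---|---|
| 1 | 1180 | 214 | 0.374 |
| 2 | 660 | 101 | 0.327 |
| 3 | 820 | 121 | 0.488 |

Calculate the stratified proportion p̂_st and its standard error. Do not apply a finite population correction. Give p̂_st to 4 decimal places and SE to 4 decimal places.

N = 2660; stratum weights W_h = N_h/N.
p̂_st = Σ W_h p̂_h = (1180·0.374 + 660·0.327 + 820·0.488)/2660 = 0.39748
V̂(p̂_st) = Σ W_h² p̂_h(1−p̂_h)/(n_h−1):
  stratum 1: (1180/2660)²·0.374·0.626/213 = 0.000216305
  stratum 2: (660/2660)²·0.327·0.673/100 = 0.000135484
  stratum 3: (820/2660)²·0.488·0.512/120 = 0.000197867
V̂(p̂_st) = 0.000549656; SE = √V̂ = 0.0234447

p̂_st ≈ 0.3975, SE ≈ 0.0234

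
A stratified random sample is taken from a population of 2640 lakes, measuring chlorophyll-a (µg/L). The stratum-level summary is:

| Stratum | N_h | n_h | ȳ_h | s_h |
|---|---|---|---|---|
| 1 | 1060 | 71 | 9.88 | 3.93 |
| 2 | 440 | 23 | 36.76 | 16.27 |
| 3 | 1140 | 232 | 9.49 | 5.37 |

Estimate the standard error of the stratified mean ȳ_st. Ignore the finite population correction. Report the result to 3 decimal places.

V̂(ȳ_st) = Σ W_h² s_h²/n_h, with W_h = N_h/N and N = 2640:
  stratum 1: (1060/2640)²·3.93²/71 = 0.0350696
  stratum 2: (440/2640)²·16.27²/23 = 0.319702
  stratum 3: (1140/2640)²·5.37²/232 = 0.0231773
V̂(ȳ_st) = 0.377948
SE(ȳ_st) = √0.377948 = 0.614775

SE(ȳ_st) ≈ 0.615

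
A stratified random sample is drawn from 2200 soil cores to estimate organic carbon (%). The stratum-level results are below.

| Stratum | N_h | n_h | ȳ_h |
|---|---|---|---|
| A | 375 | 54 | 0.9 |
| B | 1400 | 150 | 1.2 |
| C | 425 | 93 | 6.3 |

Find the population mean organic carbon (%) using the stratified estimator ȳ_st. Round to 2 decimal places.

N = Σ N_h = 2200. Stratum weights W_h = N_h/N.
ȳ_st = (375·0.9 + 1400·1.2 + 425·6.3) / 2200 = 2.1341

ȳ_st ≈ 2.13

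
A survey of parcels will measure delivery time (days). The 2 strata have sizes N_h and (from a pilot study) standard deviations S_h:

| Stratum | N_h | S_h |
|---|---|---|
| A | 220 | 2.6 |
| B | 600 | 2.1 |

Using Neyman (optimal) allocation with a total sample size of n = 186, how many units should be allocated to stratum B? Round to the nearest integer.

128

Neyman allocation: n_h = n · N_h S_h / Σ N_i S_i, with n = 186.
  stratum A: N_h·S_h = 220·2.6 = 572.00
  stratum B: N_h·S_h = 600·2.1 = 1260.00
Σ N_h S_h = 1832.00
n for stratum B = 186·1260.00/1832.00 = 127.926 → 128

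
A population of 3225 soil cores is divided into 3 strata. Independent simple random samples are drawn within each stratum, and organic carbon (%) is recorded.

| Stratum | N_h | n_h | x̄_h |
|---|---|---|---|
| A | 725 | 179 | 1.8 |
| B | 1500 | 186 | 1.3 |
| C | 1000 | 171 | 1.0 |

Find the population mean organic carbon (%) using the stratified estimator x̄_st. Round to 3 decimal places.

x̄_st ≈ 1.319

N = Σ N_h = 3225. Stratum weights W_h = N_h/N.
x̄_st = (725·1.8 + 1500·1.3 + 1000·1.0) / 3225 = 1.31938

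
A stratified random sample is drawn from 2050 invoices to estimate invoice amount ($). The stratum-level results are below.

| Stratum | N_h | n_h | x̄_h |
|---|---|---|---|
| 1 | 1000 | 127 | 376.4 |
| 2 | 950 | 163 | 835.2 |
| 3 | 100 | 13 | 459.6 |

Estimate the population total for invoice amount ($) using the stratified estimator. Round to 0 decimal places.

τ̂_st = Σ N_h x̄_h = 1000·376.4 + 950·835.2 + 100·459.6 = 1215800

τ̂_st ≈ 1215800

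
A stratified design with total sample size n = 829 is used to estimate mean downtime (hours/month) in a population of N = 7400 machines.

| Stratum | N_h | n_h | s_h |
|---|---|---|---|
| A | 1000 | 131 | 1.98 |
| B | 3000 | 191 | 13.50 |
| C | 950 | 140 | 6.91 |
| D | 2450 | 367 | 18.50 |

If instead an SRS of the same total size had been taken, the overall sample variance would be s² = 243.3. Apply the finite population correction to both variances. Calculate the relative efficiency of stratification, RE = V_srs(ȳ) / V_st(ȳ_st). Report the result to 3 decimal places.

V̂(ȳ_st) = Σ W_h² (1 − n_h/N_h) s_h²/n_h, with W_h = N_h/N and N = 7400:
  stratum A: (1000/7400)²·(1 − 131/1000)·1.98²/131 = 0.000474914
  stratum B: (3000/7400)²·(1 − 191/3000)·13.50²/191 = 0.14684
  stratum C: (950/7400)²·(1 − 140/950)·6.91²/140 = 0.00479262
  stratum D: (2450/7400)²·(1 − 367/2450)·18.50²/367 = 0.0869099
V_st = 0.239017
V_srs = (1 − 829/7400)·243.3/829 = 0.260608
Relative efficiency = V_srs / V_st = 0.260608/0.239017 = 1.0903

RE ≈ 1.090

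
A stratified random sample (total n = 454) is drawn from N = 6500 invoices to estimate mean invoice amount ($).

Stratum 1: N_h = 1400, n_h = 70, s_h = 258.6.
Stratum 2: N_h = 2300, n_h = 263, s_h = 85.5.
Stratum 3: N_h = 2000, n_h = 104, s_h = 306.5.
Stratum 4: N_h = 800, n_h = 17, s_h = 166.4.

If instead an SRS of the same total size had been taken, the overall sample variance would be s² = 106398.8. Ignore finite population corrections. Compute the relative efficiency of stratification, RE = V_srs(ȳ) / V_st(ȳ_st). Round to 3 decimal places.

RE ≈ 1.483

V̂(ȳ_st) = Σ W_h² s_h²/n_h, with W_h = N_h/N and N = 6500:
  stratum 1: (1400/6500)²·258.6²/70 = 44.3188
  stratum 2: (2300/6500)²·85.5²/263 = 3.48021
  stratum 3: (2000/6500)²·306.5²/104 = 85.5187
  stratum 4: (800/6500)²·166.4²/17 = 24.6724
V_st = 157.99
V_srs = s²/n = 106398.8/454 = 234.359
Relative efficiency = V_srs / V_st = 234.359/157.99 = 1.4834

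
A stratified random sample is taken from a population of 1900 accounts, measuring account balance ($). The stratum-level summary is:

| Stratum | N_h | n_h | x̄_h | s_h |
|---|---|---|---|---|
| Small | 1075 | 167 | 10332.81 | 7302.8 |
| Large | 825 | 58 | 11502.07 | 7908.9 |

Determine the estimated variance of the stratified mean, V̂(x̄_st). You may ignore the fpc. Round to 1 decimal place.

V̂(x̄_st) ≈ 305560.1

V̂(x̄_st) = Σ W_h² s_h²/n_h, with W_h = N_h/N and N = 1900:
  stratum Small: (1075/1900)²·7302.8²/167 = 102229
  stratum Large: (825/1900)²·7908.9²/58 = 203332
V̂(x̄_st) = 305560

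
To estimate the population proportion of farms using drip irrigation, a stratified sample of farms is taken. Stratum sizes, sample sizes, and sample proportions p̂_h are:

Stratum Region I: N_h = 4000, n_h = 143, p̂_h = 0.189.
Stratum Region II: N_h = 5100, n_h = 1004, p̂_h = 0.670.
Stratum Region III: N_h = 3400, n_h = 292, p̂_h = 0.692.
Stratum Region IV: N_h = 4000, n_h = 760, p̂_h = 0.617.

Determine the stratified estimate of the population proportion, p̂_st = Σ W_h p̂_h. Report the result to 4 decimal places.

p̂_st ≈ 0.5451

N = 16500; stratum weights W_h = N_h/N.
p̂_st = Σ W_h p̂_h = (4000·0.189 + 5100·0.670 + 3400·0.692 + 4000·0.617)/16500 = 0.54508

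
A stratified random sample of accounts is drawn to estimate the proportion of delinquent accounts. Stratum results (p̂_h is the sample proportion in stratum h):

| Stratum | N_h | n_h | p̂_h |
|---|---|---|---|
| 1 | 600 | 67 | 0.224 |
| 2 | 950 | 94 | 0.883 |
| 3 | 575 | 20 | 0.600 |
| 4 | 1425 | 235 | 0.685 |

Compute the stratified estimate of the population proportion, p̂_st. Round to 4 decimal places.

N = 3550; stratum weights W_h = N_h/N.
p̂_st = Σ W_h p̂_h = (600·0.224 + 950·0.883 + 575·0.600 + 1425·0.685)/3550 = 0.64630

p̂_st ≈ 0.6463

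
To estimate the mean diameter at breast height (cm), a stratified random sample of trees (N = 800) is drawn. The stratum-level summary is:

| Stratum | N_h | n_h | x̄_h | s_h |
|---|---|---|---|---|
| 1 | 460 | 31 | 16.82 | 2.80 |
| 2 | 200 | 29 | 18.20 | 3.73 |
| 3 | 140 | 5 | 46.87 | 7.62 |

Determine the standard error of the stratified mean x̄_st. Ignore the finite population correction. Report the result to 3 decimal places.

SE(x̄_st) ≈ 0.685

V̂(x̄_st) = Σ W_h² s_h²/n_h, with W_h = N_h/N and N = 800:
  stratum 1: (460/800)²·2.80²/31 = 0.0836161
  stratum 2: (200/800)²·3.73²/29 = 0.0299847
  stratum 3: (140/800)²·7.62²/5 = 0.355644
V̂(x̄_st) = 0.469245
SE(x̄_st) = √0.469245 = 0.685015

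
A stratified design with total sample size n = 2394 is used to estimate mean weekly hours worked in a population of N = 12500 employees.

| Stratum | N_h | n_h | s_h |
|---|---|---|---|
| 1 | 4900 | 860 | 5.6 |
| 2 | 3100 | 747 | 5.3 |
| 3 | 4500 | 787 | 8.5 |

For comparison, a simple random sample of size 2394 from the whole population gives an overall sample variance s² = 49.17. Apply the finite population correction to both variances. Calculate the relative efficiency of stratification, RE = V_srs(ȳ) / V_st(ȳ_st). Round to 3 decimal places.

V̂(ȳ_st) = Σ W_h² (1 − n_h/N_h) s_h²/n_h, with W_h = N_h/N and N = 12500:
  stratum 1: (4900/12500)²·(1 − 860/4900)·5.6²/860 = 0.00461993
  stratum 2: (3100/12500)²·(1 − 747/3100)·5.3²/747 = 0.00175548
  stratum 3: (4500/12500)²·(1 − 787/4500)·8.5²/787 = 0.00981704
V_st = 0.0161924
V_srs = (1 − 2394/12500)·49.17/2394 = 0.0166052
Relative efficiency = V_srs / V_st = 0.0166052/0.0161924 = 1.0255

RE ≈ 1.025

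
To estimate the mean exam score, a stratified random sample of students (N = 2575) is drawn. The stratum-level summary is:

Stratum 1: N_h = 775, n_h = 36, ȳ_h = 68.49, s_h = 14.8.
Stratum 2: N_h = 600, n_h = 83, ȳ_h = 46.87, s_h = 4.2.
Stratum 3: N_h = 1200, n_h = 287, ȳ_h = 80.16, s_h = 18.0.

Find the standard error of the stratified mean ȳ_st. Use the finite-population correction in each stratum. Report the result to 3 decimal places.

SE(ȳ_st) ≈ 0.850

V̂(ȳ_st) = Σ W_h² (1 − n_h/N_h) s_h²/n_h, with W_h = N_h/N and N = 2575:
  stratum 1: (775/2575)²·(1 − 36/775)·14.8²/36 = 0.525548
  stratum 2: (600/2575)²·(1 − 83/600)·4.2²/83 = 0.00994278
  stratum 3: (1200/2575)²·(1 − 287/1200)·18.0²/287 = 0.186535
V̂(ȳ_st) = 0.722026
SE(ȳ_st) = √0.722026 = 0.849721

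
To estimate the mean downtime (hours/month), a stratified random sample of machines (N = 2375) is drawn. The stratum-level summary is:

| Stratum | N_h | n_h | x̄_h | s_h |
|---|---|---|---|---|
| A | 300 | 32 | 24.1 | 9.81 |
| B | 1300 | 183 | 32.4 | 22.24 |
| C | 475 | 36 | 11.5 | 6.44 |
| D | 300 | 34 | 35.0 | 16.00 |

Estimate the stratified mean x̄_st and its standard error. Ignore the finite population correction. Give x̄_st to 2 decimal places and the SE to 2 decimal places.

x̄_st = Σ W_h x̄_h = (300·24.1 + 1300·32.4 + 475·11.5 + 300·35.0)/2375 = 27.50000
V̂(x̄_st) = Σ W_h² s_h²/n_h, with W_h = N_h/N and N = 2375:
  stratum A: (300/2375)²·9.81²/32 = 0.0479848
  stratum B: (1300/2375)²·22.24²/183 = 0.8098
  stratum C: (475/2375)²·6.44²/36 = 0.0460818
  stratum D: (300/2375)²·16.00²/34 = 0.120137
V̂(x̄_st) = 1.024
SE(x̄_st) = √1.024 = 1.01193

x̄_st ≈ 27.50, SE ≈ 1.01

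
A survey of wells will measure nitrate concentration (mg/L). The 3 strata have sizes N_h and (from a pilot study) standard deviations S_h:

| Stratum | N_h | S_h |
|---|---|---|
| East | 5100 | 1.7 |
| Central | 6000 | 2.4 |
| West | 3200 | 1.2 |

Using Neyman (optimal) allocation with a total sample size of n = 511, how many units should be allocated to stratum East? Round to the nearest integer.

165

Neyman allocation: n_h = n · N_h S_h / Σ N_i S_i, with n = 511.
  stratum East: N_h·S_h = 5100·1.7 = 8670.00
  stratum Central: N_h·S_h = 6000·2.4 = 14400.00
  stratum West: N_h·S_h = 3200·1.2 = 3840.00
Σ N_h S_h = 26910.00
n for stratum East = 511·8670.00/26910.00 = 164.637 → 165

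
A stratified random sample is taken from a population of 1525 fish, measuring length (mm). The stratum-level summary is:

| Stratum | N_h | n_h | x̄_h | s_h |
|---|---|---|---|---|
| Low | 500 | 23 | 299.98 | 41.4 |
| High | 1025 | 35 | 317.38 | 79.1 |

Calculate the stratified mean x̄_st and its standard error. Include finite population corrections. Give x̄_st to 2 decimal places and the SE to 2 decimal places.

x̄_st ≈ 311.68, SE ≈ 9.25

x̄_st = Σ W_h x̄_h = (500·299.98 + 1025·317.38)/1525 = 311.67508
V̂(x̄_st) = Σ W_h² (1 − n_h/N_h) s_h²/n_h, with W_h = N_h/N and N = 1525:
  stratum Low: (500/1525)²·(1 − 23/500)·41.4²/23 = 7.64226
  stratum High: (1025/1525)²·(1 − 35/1025)·79.1²/35 = 78.0017
V̂(x̄_st) = 85.644
SE(x̄_st) = √85.644 = 9.2544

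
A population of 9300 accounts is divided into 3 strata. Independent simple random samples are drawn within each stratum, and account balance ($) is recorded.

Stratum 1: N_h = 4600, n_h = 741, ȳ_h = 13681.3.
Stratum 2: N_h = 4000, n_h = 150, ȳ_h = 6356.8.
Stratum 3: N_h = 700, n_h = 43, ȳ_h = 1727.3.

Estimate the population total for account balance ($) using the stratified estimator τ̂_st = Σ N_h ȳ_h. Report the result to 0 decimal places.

τ̂_st ≈ 89570290

τ̂_st = Σ N_h ȳ_h = 4600·13681.3 + 4000·6356.8 + 700·1727.3 = 89570290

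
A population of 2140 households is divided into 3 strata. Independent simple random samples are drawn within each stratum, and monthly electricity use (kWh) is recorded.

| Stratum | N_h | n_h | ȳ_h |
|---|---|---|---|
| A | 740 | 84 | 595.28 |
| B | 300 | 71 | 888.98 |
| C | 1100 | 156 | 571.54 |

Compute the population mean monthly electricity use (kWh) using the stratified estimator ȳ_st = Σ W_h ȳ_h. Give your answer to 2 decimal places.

ȳ_st ≈ 624.25

N = Σ N_h = 2140. Stratum weights W_h = N_h/N.
ȳ_st = (740·595.28 + 300·888.98 + 1100·571.54) / 2140 = 624.2501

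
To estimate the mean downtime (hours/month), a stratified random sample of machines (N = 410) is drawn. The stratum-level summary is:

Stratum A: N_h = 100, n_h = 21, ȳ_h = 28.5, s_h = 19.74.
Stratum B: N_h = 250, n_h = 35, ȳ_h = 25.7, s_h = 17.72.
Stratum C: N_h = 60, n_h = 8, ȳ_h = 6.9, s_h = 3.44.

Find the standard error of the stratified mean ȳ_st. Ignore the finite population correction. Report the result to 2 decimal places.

SE(ȳ_st) ≈ 2.11

V̂(ȳ_st) = Σ W_h² s_h²/n_h, with W_h = N_h/N and N = 410:
  stratum A: (100/410)²·19.74²/21 = 1.10384
  stratum B: (250/410)²·17.72²/35 = 3.33558
  stratum C: (60/410)²·3.44²/8 = 0.0316783
V̂(ȳ_st) = 4.4711
SE(ȳ_st) = √4.4711 = 2.1145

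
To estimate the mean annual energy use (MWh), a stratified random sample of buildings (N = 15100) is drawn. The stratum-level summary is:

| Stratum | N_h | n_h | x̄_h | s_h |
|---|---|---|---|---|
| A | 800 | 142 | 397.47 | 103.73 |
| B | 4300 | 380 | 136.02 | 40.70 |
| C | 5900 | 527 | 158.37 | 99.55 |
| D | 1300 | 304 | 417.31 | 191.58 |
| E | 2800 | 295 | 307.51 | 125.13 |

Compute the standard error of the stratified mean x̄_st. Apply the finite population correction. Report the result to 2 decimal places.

V̂(x̄_st) = Σ W_h² (1 − n_h/N_h) s_h²/n_h, with W_h = N_h/N and N = 15100:
  stratum A: (800/15100)²·(1 − 142/800)·103.73²/142 = 0.174937
  stratum B: (4300/15100)²·(1 − 380/4300)·40.70²/380 = 0.32226
  stratum C: (5900/15100)²·(1 − 527/5900)·99.55²/527 = 2.61449
  stratum D: (1300/15100)²·(1 − 304/1300)·191.58²/304 = 0.685607
  stratum E: (2800/15100)²·(1 − 295/2800)·125.13²/295 = 1.63272
V̂(x̄_st) = 5.43002
SE(x̄_st) = √5.43002 = 2.33024

SE(x̄_st) ≈ 2.33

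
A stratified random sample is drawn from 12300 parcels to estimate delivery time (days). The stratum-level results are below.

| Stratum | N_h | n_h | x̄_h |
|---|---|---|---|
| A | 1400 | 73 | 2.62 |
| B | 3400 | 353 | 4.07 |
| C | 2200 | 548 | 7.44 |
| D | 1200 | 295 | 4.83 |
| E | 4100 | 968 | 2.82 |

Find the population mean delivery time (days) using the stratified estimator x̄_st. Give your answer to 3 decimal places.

N = Σ N_h = 12300. Stratum weights W_h = N_h/N.
x̄_st = (1400·2.62 + 3400·4.07 + 2200·7.44 + 1200·4.83 + 4100·2.82) / 12300 = 4.16520

x̄_st ≈ 4.165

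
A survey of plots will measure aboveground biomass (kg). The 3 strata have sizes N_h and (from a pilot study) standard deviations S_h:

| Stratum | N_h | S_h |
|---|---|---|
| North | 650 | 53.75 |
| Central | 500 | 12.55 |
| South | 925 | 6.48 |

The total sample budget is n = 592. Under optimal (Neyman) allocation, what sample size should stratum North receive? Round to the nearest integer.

Neyman allocation: n_h = n · N_h S_h / Σ N_i S_i, with n = 592.
  stratum North: N_h·S_h = 650·53.75 = 34937.50
  stratum Central: N_h·S_h = 500·12.55 = 6275.00
  stratum South: N_h·S_h = 925·6.48 = 5994.00
Σ N_h S_h = 47206.50
n for stratum North = 592·34937.50/47206.50 = 438.139 → 438

438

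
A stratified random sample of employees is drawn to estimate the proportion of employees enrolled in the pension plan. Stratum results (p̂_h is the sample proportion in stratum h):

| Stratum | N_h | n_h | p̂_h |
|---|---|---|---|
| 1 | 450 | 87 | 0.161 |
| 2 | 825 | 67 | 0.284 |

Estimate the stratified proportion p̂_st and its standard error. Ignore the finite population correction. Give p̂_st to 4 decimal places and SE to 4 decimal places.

N = 1275; stratum weights W_h = N_h/N.
p̂_st = Σ W_h p̂_h = (450·0.161 + 825·0.284)/1275 = 0.24059
V̂(p̂_st) = Σ W_h² p̂_h(1−p̂_h)/(n_h−1):
  stratum 1: (450/1275)²·0.161·0.839/86 = 0.000195656
  stratum 2: (825/1275)²·0.284·0.716/66 = 0.00128996
V̂(p̂_st) = 0.00148561; SE = √V̂ = 0.0385436

p̂_st ≈ 0.2406, SE ≈ 0.0385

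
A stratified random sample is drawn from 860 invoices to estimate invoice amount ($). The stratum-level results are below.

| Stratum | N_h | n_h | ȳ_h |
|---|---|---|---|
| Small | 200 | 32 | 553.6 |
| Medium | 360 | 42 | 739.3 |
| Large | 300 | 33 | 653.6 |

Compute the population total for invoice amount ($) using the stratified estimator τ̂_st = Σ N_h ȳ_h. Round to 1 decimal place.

τ̂_st = Σ N_h ȳ_h = 200·553.6 + 360·739.3 + 300·653.6 = 572948.0

τ̂_st ≈ 572948.0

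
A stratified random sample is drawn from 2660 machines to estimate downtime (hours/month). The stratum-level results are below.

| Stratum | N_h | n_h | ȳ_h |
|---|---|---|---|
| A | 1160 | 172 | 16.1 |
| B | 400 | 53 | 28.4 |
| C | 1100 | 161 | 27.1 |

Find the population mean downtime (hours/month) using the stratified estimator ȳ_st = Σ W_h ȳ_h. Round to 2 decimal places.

ȳ_st ≈ 22.50

N = Σ N_h = 2660. Stratum weights W_h = N_h/N.
ȳ_st = (1160·16.1 + 400·28.4 + 1100·27.1) / 2660 = 22.4985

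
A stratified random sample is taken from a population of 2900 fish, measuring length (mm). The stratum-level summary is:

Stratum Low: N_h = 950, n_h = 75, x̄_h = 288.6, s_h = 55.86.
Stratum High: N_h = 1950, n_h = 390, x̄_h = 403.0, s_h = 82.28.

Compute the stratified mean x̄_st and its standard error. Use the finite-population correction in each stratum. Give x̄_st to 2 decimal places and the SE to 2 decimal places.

x̄_st = Σ W_h x̄_h = (950·288.6 + 1950·403.0)/2900 = 365.52414
V̂(x̄_st) = Σ W_h² (1 − n_h/N_h) s_h²/n_h, with W_h = N_h/N and N = 2900:
  stratum Low: (950/2900)²·(1 − 75/950)·55.86²/75 = 4.11222
  stratum High: (1950/2900)²·(1 − 390/1950)·82.28²/390 = 6.27895
V̂(x̄_st) = 10.3912
SE(x̄_st) = √10.3912 = 3.22353

x̄_st ≈ 365.52, SE ≈ 3.22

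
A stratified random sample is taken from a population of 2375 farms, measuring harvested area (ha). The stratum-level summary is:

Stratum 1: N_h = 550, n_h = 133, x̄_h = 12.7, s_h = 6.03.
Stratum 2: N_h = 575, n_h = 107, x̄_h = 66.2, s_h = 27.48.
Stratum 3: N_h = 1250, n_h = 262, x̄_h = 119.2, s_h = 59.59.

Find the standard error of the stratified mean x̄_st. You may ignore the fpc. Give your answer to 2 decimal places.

V̂(x̄_st) = Σ W_h² s_h²/n_h, with W_h = N_h/N and N = 2375:
  stratum 1: (550/2375)²·6.03²/133 = 0.0146616
  stratum 2: (575/2375)²·27.48²/107 = 0.413674
  stratum 3: (1250/2375)²·59.59²/262 = 3.75438
V̂(x̄_st) = 4.18272
SE(x̄_st) = √4.18272 = 2.04517

SE(x̄_st) ≈ 2.05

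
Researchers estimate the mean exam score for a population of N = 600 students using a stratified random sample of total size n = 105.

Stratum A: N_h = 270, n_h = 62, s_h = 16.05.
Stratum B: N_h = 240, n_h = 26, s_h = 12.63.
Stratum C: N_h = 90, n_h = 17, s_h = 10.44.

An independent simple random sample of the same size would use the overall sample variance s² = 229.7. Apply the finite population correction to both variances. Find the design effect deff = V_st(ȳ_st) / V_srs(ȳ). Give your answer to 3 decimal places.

V̂(ȳ_st) = Σ W_h² (1 − n_h/N_h) s_h²/n_h, with W_h = N_h/N and N = 600:
  stratum A: (270/600)²·(1 − 62/270)·16.05²/62 = 0.648161
  stratum B: (240/600)²·(1 − 26/240)·12.63²/26 = 0.875298
  stratum C: (90/600)²·(1 − 17/90)·10.44²/17 = 0.117008
V_st = 1.64047
V_srs = (1 − 105/600)·229.7/105 = 1.80479
deff = V_st / V_srs = 1.64047/1.80479 = 0.9090

deff ≈ 0.909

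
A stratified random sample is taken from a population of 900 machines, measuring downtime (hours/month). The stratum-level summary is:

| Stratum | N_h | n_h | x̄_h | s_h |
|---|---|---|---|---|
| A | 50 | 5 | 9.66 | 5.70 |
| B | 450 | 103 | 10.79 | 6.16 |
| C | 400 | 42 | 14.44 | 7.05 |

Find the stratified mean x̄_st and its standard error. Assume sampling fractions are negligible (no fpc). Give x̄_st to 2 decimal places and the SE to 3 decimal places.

x̄_st = Σ W_h x̄_h = (50·9.66 + 450·10.79 + 400·14.44)/900 = 12.34944
V̂(x̄_st) = Σ W_h² s_h²/n_h, with W_h = N_h/N and N = 900:
  stratum A: (50/900)²·5.70²/5 = 0.0200556
  stratum B: (450/900)²·6.16²/103 = 0.092101
  stratum C: (400/900)²·7.05²/42 = 0.233757
V̂(x̄_st) = 0.345913
SE(x̄_st) = √0.345913 = 0.588144

x̄_st ≈ 12.35, SE ≈ 0.588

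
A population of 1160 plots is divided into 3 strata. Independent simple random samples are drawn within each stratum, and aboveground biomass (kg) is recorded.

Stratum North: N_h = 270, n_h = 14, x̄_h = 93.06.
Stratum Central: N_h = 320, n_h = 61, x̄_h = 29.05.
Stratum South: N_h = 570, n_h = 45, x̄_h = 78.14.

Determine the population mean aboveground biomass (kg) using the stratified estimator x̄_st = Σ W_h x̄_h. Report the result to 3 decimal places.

x̄_st ≈ 68.071

N = Σ N_h = 1160. Stratum weights W_h = N_h/N.
x̄_st = (270·93.06 + 320·29.05 + 570·78.14) / 1160 = 68.07069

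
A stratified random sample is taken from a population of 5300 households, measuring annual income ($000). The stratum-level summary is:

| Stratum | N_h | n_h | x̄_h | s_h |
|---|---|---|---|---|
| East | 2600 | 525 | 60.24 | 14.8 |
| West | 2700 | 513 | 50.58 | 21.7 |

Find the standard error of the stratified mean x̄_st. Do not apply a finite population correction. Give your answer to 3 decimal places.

V̂(x̄_st) = Σ W_h² s_h²/n_h, with W_h = N_h/N and N = 5300:
  stratum East: (2600/5300)²·14.8²/525 = 0.100406
  stratum West: (2700/5300)²·21.7²/513 = 0.23822
V̂(x̄_st) = 0.338626
SE(x̄_st) = √0.338626 = 0.581916

SE(x̄_st) ≈ 0.582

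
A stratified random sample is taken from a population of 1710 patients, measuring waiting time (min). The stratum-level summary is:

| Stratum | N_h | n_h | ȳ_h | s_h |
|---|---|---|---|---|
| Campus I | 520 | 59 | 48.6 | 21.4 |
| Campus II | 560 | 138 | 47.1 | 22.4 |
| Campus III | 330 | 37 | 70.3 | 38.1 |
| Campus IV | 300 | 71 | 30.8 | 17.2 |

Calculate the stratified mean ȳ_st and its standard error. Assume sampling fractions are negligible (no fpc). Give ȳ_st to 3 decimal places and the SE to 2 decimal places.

ȳ_st ≈ 49.174, SE ≈ 1.64

ȳ_st = Σ W_h ȳ_h = (520·48.6 + 560·47.1 + 330·70.3 + 300·30.8)/1710 = 49.17368
V̂(ȳ_st) = Σ W_h² s_h²/n_h, with W_h = N_h/N and N = 1710:
  stratum Campus I: (520/1710)²·21.4²/59 = 0.717778
  stratum Campus II: (560/1710)²·22.4²/138 = 0.389943
  stratum Campus III: (330/1710)²·38.1²/37 = 1.46111
  stratum Campus IV: (300/1710)²·17.2²/71 = 0.128247
V̂(ȳ_st) = 2.69708
SE(ȳ_st) = √2.69708 = 1.64228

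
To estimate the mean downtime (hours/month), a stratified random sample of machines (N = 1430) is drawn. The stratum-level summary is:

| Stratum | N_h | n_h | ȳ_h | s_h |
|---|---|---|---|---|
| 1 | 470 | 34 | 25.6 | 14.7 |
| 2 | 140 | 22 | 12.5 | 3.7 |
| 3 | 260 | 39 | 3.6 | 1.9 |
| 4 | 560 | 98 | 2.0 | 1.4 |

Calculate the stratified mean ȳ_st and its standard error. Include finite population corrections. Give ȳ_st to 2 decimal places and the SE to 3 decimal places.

ȳ_st ≈ 11.08, SE ≈ 0.804

ȳ_st = Σ W_h ȳ_h = (470·25.6 + 140·12.5 + 260·3.6 + 560·2.0)/1430 = 11.07552
V̂(ȳ_st) = Σ W_h² (1 − n_h/N_h) s_h²/n_h, with W_h = N_h/N and N = 1430:
  stratum 1: (470/1430)²·(1 − 34/470)·14.7²/34 = 0.636895
  stratum 2: (140/1430)²·(1 − 22/140)·3.7²/22 = 0.00502711
  stratum 3: (260/1430)²·(1 − 39/260)·1.9²/39 = 0.00260097
  stratum 4: (560/1430)²·(1 − 98/560)·1.4²/98 = 0.00253039
V̂(ȳ_st) = 0.647054
SE(ȳ_st) = √0.647054 = 0.804397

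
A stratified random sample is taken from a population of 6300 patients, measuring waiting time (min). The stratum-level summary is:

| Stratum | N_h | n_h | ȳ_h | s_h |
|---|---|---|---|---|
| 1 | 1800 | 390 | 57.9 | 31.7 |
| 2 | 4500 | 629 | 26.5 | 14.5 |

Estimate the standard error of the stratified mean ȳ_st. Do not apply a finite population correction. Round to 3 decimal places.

SE(ȳ_st) ≈ 0.617

V̂(ȳ_st) = Σ W_h² s_h²/n_h, with W_h = N_h/N and N = 6300:
  stratum 1: (1800/6300)²·31.7²/390 = 0.210338
  stratum 2: (4500/6300)²·14.5²/629 = 0.170541
V̂(ȳ_st) = 0.380879
SE(ȳ_st) = √0.380879 = 0.617154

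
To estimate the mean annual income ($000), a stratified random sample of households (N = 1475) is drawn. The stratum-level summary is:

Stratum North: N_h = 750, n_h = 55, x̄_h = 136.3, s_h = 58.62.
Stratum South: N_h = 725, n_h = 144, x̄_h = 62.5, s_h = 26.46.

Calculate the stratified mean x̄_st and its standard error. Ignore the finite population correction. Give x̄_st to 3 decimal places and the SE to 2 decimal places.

x̄_st = Σ W_h x̄_h = (750·136.3 + 725·62.5)/1475 = 100.02542
V̂(x̄_st) = Σ W_h² s_h²/n_h, with W_h = N_h/N and N = 1475:
  stratum North: (750/1475)²·58.62²/55 = 16.1535
  stratum South: (725/1475)²·26.46²/144 = 1.17465
V̂(x̄_st) = 17.3282
SE(x̄_st) = √17.3282 = 4.16271

x̄_st ≈ 100.025, SE ≈ 4.16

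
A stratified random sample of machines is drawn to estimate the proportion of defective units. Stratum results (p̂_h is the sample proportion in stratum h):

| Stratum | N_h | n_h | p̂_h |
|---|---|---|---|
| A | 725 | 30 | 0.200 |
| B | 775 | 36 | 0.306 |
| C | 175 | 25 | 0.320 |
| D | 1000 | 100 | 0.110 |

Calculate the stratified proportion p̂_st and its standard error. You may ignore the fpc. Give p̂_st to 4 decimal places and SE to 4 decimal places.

p̂_st ≈ 0.2049, SE ≈ 0.0330

N = 2675; stratum weights W_h = N_h/N.
p̂_st = Σ W_h p̂_h = (725·0.200 + 775·0.306 + 175·0.320 + 1000·0.110)/2675 = 0.20492
V̂(p̂_st) = Σ W_h² p̂_h(1−p̂_h)/(n_h−1):
  stratum A: (725/2675)²·0.200·0.800/29 = 0.000405276
  stratum B: (775/2675)²·0.306·0.694/35 = 0.000509294
  stratum C: (175/2675)²·0.320·0.680/24 = 3.8804e-05
  stratum D: (1000/2675)²·0.110·0.890/99 = 0.000138197
V̂(p̂_st) = 0.00109157; SE = √V̂ = 0.0330389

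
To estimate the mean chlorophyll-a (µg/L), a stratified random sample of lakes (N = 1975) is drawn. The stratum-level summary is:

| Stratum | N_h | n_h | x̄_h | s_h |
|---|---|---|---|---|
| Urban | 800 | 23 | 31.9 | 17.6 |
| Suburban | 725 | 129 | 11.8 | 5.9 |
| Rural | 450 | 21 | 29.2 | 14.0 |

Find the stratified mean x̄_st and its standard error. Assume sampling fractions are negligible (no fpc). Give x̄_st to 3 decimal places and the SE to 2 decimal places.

x̄_st = Σ W_h x̄_h = (800·31.9 + 725·11.8 + 450·29.2)/1975 = 23.90633
V̂(x̄_st) = Σ W_h² s_h²/n_h, with W_h = N_h/N and N = 1975:
  stratum Urban: (800/1975)²·17.6²/23 = 2.20975
  stratum Suburban: (725/1975)²·5.9²/129 = 0.0363627
  stratum Rural: (450/1975)²·14.0²/21 = 0.484538
V̂(x̄_st) = 2.73065
SE(x̄_st) = √2.73065 = 1.65247

x̄_st ≈ 23.906, SE ≈ 1.65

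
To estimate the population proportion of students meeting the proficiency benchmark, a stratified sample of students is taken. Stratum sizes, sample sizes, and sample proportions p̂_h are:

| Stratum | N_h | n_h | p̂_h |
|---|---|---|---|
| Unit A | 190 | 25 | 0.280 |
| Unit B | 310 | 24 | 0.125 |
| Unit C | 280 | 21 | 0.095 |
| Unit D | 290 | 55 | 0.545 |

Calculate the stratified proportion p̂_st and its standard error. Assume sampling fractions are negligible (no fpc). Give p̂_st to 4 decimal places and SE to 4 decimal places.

N = 1070; stratum weights W_h = N_h/N.
p̂_st = Σ W_h p̂_h = (190·0.280 + 310·0.125 + 280·0.095 + 290·0.545)/1070 = 0.25850
V̂(p̂_st) = Σ W_h² p̂_h(1−p̂_h)/(n_h−1):
  stratum Unit A: (190/1070)²·0.280·0.720/24 = 0.000264862
  stratum Unit B: (310/1070)²·0.125·0.875/23 = 0.000399159
  stratum Unit C: (280/1070)²·0.095·0.905/20 = 0.000294368
  stratum Unit D: (290/1070)²·0.545·0.455/54 = 0.00033732
V̂(p̂_st) = 0.00129571; SE = √V̂ = 0.035996

p̂_st ≈ 0.2585, SE ≈ 0.0360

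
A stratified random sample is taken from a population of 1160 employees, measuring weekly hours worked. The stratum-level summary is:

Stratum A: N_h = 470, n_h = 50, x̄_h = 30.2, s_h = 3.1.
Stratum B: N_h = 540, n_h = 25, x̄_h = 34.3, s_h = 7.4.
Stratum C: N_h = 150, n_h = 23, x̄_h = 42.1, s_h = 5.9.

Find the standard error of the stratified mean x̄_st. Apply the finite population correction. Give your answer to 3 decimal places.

V̂(x̄_st) = Σ W_h² (1 − n_h/N_h) s_h²/n_h, with W_h = N_h/N and N = 1160:
  stratum A: (470/1160)²·(1 − 50/470)·3.1²/50 = 0.0281958
  stratum B: (540/1160)²·(1 − 25/540)·7.4²/25 = 0.452698
  stratum C: (150/1160)²·(1 − 23/150)·5.9²/23 = 0.0214267
V̂(x̄_st) = 0.50232
SE(x̄_st) = √0.50232 = 0.708746

SE(x̄_st) ≈ 0.709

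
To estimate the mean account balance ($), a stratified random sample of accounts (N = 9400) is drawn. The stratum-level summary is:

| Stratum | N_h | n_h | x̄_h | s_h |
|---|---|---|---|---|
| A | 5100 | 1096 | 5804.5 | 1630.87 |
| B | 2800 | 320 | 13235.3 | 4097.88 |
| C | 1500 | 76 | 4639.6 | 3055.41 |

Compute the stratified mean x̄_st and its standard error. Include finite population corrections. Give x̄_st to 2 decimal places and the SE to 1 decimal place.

x̄_st = Σ W_h x̄_h = (5100·5804.5 + 2800·13235.3 + 1500·4639.6)/9400 = 7832.04149
V̂(x̄_st) = Σ W_h² (1 − n_h/N_h) s_h²/n_h, with W_h = N_h/N and N = 9400:
  stratum A: (5100/9400)²·(1 − 1096/5100)·1630.87²/1096 = 560.837
  stratum B: (2800/9400)²·(1 − 320/2800)·4097.88²/320 = 4124.04
  stratum C: (1500/9400)²·(1 − 76/1500)·3055.41²/76 = 2969.42
V̂(x̄_st) = 7654.29
SE(x̄_st) = √7654.29 = 87.4888

x̄_st ≈ 7832.04, SE ≈ 87.5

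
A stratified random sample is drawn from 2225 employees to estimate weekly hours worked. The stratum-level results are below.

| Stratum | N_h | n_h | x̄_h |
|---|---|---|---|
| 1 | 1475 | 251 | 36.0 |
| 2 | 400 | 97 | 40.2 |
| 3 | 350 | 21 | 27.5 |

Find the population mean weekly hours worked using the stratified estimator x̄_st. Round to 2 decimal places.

x̄_st ≈ 35.42

N = Σ N_h = 2225. Stratum weights W_h = N_h/N.
x̄_st = (1475·36.0 + 400·40.2 + 350·27.5) / 2225 = 35.4180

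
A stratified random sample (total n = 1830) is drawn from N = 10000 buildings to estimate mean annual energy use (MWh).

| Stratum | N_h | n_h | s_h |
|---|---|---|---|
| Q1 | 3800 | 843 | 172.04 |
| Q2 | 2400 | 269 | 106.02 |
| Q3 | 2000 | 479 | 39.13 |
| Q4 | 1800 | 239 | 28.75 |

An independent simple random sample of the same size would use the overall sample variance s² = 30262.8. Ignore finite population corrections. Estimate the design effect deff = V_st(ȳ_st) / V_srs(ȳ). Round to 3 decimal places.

V̂(ȳ_st) = Σ W_h² s_h²/n_h, with W_h = N_h/N and N = 10000:
  stratum Q1: (3800/10000)²·172.04²/843 = 5.06989
  stratum Q2: (2400/10000)²·106.02²/269 = 2.40683
  stratum Q3: (2000/10000)²·39.13²/479 = 0.127863
  stratum Q4: (1800/10000)²·28.75²/239 = 0.112053
V_st = 7.71664
V_srs = s²/n = 30262.8/1830 = 16.537
deff = V_st / V_srs = 7.71664/16.537 = 0.4666

deff ≈ 0.467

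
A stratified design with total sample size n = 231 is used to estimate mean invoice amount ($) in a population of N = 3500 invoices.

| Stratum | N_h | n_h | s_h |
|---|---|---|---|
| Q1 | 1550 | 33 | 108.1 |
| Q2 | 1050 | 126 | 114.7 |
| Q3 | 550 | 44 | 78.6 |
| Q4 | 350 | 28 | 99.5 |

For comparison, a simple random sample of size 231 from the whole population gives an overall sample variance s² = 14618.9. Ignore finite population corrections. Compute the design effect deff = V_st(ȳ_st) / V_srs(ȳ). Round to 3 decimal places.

deff ≈ 1.357

V̂(ȳ_st) = Σ W_h² s_h²/n_h, with W_h = N_h/N and N = 3500:
  stratum Q1: (1550/3500)²·108.1²/33 = 69.4488
  stratum Q2: (1050/3500)²·114.7²/126 = 9.39721
  stratum Q3: (550/3500)²·78.6²/44 = 3.46722
  stratum Q4: (350/3500)²·99.5²/28 = 3.5358
V_st = 85.849
V_srs = s²/n = 14618.9/231 = 63.2853
deff = V_st / V_srs = 85.849/63.2853 = 1.3565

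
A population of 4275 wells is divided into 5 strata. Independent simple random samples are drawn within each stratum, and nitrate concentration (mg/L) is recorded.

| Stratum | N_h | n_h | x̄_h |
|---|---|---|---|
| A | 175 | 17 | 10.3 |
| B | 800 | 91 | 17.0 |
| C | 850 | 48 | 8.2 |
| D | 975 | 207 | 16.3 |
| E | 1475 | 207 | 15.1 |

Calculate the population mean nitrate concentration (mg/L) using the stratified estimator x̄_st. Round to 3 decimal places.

x̄_st ≈ 14.161

N = Σ N_h = 4275. Stratum weights W_h = N_h/N.
x̄_st = (175·10.3 + 800·17.0 + 850·8.2 + 975·16.3 + 1475·15.1) / 4275 = 14.16082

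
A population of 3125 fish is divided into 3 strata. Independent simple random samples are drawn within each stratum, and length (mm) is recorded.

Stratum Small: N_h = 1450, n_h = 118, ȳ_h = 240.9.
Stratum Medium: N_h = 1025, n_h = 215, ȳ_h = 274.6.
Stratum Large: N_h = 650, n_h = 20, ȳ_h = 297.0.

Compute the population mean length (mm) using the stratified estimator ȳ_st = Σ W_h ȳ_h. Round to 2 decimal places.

ȳ_st ≈ 263.62

N = Σ N_h = 3125. Stratum weights W_h = N_h/N.
ȳ_st = (1450·240.9 + 1025·274.6 + 650·297.0) / 3125 = 263.6224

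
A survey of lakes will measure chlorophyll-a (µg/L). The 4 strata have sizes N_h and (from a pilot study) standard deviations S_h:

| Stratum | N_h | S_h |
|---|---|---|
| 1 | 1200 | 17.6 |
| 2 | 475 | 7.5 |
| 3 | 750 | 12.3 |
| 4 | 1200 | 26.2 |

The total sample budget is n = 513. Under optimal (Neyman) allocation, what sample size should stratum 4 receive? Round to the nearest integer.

247

Neyman allocation: n_h = n · N_h S_h / Σ N_i S_i, with n = 513.
  stratum 1: N_h·S_h = 1200·17.6 = 21120.00
  stratum 2: N_h·S_h = 475·7.5 = 3562.50
  stratum 3: N_h·S_h = 750·12.3 = 9225.00
  stratum 4: N_h·S_h = 1200·26.2 = 31440.00
Σ N_h S_h = 65347.50
n for stratum 4 = 513·31440.00/65347.50 = 246.815 → 247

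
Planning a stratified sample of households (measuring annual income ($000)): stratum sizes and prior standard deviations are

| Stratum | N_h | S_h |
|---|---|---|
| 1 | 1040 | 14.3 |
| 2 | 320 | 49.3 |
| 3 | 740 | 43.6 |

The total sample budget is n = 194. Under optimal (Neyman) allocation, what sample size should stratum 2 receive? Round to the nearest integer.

Neyman allocation: n_h = n · N_h S_h / Σ N_i S_i, with n = 194.
  stratum 1: N_h·S_h = 1040·14.3 = 14872.00
  stratum 2: N_h·S_h = 320·49.3 = 15776.00
  stratum 3: N_h·S_h = 740·43.6 = 32264.00
Σ N_h S_h = 62912.00
n for stratum 2 = 194·15776.00/62912.00 = 48.648 → 49

49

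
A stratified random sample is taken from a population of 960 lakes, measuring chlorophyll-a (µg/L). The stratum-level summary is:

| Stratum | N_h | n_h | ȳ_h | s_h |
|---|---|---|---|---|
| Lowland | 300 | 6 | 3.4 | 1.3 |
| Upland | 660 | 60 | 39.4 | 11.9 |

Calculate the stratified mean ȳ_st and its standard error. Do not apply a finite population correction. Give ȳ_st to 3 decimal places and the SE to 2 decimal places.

ȳ_st = Σ W_h ȳ_h = (300·3.4 + 660·39.4)/960 = 28.15000
V̂(ȳ_st) = Σ W_h² s_h²/n_h, with W_h = N_h/N and N = 960:
  stratum Lowland: (300/960)²·1.3²/6 = 0.0275065
  stratum Upland: (660/960)²·11.9²/60 = 1.11555
V̂(ȳ_st) = 1.14305
SE(ȳ_st) = √1.14305 = 1.06914

ȳ_st ≈ 28.150, SE ≈ 1.07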